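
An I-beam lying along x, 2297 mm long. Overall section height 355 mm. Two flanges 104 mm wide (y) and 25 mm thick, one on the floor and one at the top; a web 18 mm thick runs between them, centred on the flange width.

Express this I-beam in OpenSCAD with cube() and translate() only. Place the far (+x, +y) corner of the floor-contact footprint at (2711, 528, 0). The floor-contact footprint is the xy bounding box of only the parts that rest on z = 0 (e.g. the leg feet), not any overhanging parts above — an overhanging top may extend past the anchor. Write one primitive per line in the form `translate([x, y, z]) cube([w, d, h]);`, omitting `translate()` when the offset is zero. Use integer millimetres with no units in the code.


translate([414, 424, 0]) cube([2297, 104, 25]);
translate([414, 467, 25]) cube([2297, 18, 305]);
translate([414, 424, 330]) cube([2297, 104, 25]);


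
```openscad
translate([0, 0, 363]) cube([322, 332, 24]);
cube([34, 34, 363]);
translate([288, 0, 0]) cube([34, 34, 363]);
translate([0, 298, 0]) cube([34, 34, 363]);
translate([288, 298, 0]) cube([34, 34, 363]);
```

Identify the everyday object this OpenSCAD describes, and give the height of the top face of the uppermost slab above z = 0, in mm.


A stool. The seat height is 387 mm.

A 322×332×24 slab at z = 363 on four corner posts — a stool. The seat top is 363 + 24 = 387 mm.


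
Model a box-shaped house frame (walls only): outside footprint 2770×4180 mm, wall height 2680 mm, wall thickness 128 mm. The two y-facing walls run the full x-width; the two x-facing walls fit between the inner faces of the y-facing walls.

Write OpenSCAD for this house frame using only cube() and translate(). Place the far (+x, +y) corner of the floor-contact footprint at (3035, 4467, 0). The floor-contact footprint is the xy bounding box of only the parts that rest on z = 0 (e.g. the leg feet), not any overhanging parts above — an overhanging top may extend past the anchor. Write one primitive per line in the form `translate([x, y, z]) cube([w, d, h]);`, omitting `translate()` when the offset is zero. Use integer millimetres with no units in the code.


translate([265, 287, 0]) cube([2770, 128, 2680]);
translate([265, 4339, 0]) cube([2770, 128, 2680]);
translate([265, 415, 0]) cube([128, 3924, 2680]);
translate([2907, 415, 0]) cube([128, 3924, 2680]);


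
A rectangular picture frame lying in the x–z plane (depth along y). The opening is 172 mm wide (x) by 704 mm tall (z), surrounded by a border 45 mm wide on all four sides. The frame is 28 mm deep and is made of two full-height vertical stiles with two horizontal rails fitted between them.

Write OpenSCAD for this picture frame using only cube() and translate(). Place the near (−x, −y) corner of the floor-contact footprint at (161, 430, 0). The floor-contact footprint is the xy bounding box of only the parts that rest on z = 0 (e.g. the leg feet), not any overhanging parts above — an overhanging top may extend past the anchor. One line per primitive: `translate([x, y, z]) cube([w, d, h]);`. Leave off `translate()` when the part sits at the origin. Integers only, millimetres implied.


translate([161, 430, 0]) cube([45, 28, 794]);
translate([378, 430, 0]) cube([45, 28, 794]);
translate([206, 430, 0]) cube([172, 28, 45]);
translate([206, 430, 749]) cube([172, 28, 45]);


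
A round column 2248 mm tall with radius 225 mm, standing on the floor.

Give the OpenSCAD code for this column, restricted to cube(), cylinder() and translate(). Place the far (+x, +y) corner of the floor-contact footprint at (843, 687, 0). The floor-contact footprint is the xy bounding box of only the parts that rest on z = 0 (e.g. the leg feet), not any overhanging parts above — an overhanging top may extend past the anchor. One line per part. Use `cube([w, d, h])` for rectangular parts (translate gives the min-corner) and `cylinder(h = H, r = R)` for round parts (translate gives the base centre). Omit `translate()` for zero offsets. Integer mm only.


translate([618, 462, 0]) cylinder(h = 2248, r = 225);


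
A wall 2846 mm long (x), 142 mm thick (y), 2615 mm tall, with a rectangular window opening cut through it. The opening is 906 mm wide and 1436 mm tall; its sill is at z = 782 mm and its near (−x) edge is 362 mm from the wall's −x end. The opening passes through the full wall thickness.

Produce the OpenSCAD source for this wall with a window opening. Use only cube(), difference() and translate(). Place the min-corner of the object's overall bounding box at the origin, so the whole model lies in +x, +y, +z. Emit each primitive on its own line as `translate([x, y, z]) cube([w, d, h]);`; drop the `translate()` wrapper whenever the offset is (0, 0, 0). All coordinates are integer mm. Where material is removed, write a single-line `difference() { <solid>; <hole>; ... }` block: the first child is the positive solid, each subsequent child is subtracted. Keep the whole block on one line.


difference() { cube([2846, 142, 2615]); translate([362, 0, 782]) cube([906, 142, 1436]); }


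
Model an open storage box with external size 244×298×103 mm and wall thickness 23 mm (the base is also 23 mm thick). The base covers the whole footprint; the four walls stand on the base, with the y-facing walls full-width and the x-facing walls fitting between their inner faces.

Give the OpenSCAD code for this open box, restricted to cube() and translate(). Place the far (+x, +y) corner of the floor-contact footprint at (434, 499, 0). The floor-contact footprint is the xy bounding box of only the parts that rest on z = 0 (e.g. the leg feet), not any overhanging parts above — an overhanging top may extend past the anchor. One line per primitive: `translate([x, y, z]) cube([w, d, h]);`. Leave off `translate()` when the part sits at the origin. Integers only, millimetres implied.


translate([190, 201, 0]) cube([244, 298, 23]);
translate([190, 201, 23]) cube([244, 23, 80]);
translate([190, 476, 23]) cube([244, 23, 80]);
translate([190, 224, 23]) cube([23, 252, 80]);
translate([411, 224, 23]) cube([23, 252, 80]);


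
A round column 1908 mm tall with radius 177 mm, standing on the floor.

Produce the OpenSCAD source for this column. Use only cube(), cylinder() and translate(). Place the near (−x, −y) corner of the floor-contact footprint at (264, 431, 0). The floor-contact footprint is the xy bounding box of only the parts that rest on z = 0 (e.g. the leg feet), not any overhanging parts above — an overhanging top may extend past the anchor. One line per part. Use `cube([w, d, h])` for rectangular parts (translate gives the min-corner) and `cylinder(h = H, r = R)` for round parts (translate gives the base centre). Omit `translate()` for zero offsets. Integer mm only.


translate([441, 608, 0]) cylinder(h = 1908, r = 177);


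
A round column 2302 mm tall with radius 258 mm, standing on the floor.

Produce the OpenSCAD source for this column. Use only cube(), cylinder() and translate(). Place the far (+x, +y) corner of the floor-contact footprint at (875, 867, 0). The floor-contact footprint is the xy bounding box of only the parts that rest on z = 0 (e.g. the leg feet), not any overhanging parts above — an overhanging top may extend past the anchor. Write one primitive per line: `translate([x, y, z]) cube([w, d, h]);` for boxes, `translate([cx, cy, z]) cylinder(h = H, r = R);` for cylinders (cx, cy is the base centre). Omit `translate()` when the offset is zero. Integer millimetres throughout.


translate([617, 609, 0]) cylinder(h = 2302, r = 258);


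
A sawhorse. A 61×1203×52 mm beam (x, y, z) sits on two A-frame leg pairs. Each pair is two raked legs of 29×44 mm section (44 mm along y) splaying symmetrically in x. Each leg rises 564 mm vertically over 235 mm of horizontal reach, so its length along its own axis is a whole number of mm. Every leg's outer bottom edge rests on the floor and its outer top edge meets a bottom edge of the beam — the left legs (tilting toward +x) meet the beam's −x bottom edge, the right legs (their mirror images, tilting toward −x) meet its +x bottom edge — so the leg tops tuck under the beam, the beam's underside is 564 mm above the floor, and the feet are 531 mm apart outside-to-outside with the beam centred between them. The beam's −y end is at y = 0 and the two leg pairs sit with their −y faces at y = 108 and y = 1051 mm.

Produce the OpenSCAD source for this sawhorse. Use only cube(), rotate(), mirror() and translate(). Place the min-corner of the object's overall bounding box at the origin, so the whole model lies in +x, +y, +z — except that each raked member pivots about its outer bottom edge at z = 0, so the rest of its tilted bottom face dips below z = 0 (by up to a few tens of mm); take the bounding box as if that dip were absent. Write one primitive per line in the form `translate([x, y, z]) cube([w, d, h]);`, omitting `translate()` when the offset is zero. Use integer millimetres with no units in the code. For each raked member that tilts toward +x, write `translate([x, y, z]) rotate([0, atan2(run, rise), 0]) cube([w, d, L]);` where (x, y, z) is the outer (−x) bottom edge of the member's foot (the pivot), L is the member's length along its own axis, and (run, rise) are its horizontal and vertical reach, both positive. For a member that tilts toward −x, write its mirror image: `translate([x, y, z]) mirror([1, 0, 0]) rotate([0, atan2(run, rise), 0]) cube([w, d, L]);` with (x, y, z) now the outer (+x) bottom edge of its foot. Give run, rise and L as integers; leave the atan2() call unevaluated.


translate([235, 0, 564]) cube([61, 1203, 52]);
translate([0, 108, 0]) rotate([0, atan2(235, 564), 0]) cube([29, 44, 611]);
translate([531, 108, 0]) mirror([1, 0, 0]) rotate([0, atan2(235, 564), 0]) cube([29, 44, 611]);
translate([0, 1051, 0]) rotate([0, atan2(235, 564), 0]) cube([29, 44, 611]);
translate([531, 1051, 0]) mirror([1, 0, 0]) rotate([0, atan2(235, 564), 0]) cube([29, 44, 611]);


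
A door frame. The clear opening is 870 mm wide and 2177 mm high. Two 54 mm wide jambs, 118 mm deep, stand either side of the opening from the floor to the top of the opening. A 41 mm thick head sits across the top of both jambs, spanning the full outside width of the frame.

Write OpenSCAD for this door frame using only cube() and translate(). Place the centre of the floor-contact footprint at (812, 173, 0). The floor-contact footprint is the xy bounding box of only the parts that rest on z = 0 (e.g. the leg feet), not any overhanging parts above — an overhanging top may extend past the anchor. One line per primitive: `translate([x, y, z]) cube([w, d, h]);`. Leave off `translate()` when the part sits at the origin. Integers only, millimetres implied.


translate([323, 114, 0]) cube([54, 118, 2177]);
translate([1247, 114, 0]) cube([54, 118, 2177]);
translate([323, 114, 2177]) cube([978, 118, 41]);


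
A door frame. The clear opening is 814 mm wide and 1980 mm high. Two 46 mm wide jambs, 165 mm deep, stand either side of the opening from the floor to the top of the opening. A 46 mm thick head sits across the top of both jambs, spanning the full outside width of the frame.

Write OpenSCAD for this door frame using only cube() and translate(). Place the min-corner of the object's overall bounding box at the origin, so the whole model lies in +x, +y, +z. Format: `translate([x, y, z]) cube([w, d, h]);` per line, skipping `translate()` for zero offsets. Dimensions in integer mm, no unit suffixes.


cube([46, 165, 1980]);
translate([860, 0, 0]) cube([46, 165, 1980]);
translate([0, 0, 1980]) cube([906, 165, 46]);


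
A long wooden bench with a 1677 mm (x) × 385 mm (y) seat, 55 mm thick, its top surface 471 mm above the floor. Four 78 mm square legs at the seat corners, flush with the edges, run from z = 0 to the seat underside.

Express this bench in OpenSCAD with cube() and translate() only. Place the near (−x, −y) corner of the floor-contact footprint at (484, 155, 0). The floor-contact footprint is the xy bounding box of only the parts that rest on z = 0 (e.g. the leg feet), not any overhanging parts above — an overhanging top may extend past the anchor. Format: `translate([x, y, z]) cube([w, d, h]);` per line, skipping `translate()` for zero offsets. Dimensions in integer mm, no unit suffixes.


translate([484, 155, 416]) cube([1677, 385, 55]);
translate([484, 155, 0]) cube([78, 78, 416]);
translate([484, 462, 0]) cube([78, 78, 416]);
translate([2083, 155, 0]) cube([78, 78, 416]);
translate([2083, 462, 0]) cube([78, 78, 416]);


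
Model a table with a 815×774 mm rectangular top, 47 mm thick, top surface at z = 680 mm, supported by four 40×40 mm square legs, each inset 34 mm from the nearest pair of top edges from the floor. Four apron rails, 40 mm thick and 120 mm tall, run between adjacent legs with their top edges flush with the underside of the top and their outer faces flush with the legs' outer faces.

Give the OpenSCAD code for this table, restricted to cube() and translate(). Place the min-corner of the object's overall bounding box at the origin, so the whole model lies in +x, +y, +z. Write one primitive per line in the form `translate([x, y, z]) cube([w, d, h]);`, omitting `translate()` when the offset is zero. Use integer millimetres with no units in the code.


translate([0, 0, 633]) cube([815, 774, 47]);
translate([34, 34, 0]) cube([40, 40, 633]);
translate([741, 34, 0]) cube([40, 40, 633]);
translate([34, 700, 0]) cube([40, 40, 633]);
translate([741, 700, 0]) cube([40, 40, 633]);
translate([74, 34, 513]) cube([667, 40, 120]);
translate([74, 700, 513]) cube([667, 40, 120]);
translate([34, 74, 513]) cube([40, 626, 120]);
translate([741, 74, 513]) cube([40, 626, 120]);


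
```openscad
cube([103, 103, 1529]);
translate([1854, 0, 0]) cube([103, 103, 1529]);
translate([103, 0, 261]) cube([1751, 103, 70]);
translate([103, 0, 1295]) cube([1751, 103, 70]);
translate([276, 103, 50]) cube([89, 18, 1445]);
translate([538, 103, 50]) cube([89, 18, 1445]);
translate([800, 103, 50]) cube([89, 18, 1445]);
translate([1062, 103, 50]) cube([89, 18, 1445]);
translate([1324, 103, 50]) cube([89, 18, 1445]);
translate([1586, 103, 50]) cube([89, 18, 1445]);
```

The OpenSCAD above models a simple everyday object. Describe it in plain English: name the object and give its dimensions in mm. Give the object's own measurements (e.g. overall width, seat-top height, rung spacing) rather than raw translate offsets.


A fence section. Two 103×103 mm posts, 1529 mm tall, stand on the floor with a clear span of 1751 mm between their inner faces. Two horizontal rails of 103×70 mm section span the gap between the posts with their undersides at z = 261 mm and z = 1295 mm, flush with the posts' −y face. 6 pickets, each 89 mm wide, 18 mm thick and 1445 mm tall, are fixed to the +y face of the rails with their bottoms at z = 50 mm, spaced across the span with a 173 mm gap after the −x post and between neighbouring pickets, with 179 mm left before the +x post.


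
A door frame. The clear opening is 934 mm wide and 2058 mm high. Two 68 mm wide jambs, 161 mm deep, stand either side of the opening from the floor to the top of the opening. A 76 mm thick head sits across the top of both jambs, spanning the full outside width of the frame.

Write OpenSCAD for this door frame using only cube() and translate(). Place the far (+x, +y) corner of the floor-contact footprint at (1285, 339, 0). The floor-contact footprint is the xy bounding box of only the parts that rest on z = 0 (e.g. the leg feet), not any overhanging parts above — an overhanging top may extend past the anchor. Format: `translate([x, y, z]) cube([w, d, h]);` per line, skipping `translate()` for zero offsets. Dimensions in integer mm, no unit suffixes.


translate([215, 178, 0]) cube([68, 161, 2058]);
translate([1217, 178, 0]) cube([68, 161, 2058]);
translate([215, 178, 2058]) cube([1070, 161, 76]);


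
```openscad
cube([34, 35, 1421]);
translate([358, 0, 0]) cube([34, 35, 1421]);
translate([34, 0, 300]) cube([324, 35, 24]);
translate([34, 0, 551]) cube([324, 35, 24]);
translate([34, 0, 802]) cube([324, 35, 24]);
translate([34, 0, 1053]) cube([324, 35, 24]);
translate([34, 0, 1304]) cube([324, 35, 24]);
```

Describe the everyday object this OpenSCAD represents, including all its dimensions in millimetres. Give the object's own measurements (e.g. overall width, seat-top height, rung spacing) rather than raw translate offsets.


A straight ladder. Two 34×35 mm vertical rails, 1421 mm tall, stand 392 mm apart (outside-to-outside) with their front faces coplanar on the −y side. 5 rungs, each 35 mm deep and 24 mm tall, span between the inner faces of the rails, front faces flush with the rails. The lowest rung's underside is at z = 300 mm and rungs are spaced 251 mm apart (underside to underside).


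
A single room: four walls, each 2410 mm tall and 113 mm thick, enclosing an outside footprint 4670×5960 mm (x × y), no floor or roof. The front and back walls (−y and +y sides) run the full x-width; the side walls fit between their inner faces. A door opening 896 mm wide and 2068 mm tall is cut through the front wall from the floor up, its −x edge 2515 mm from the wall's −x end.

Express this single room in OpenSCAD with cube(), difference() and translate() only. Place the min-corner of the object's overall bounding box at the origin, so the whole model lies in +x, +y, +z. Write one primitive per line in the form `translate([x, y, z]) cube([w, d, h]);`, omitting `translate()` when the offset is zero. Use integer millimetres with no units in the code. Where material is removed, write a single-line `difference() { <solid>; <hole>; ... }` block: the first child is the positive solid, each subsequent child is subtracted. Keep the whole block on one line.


difference() { cube([4670, 113, 2410]); translate([2515, 0, 0]) cube([896, 113, 2068]); }
translate([0, 5847, 0]) cube([4670, 113, 2410]);
translate([0, 113, 0]) cube([113, 5734, 2410]);
translate([4557, 113, 0]) cube([113, 5734, 2410]);


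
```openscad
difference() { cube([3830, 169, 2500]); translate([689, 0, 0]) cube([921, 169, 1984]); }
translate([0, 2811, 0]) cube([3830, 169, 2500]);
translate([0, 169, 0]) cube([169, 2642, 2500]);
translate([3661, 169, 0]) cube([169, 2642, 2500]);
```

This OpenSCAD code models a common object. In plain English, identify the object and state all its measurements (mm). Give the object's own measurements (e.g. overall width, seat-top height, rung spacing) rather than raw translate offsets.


A single room: four walls, each 2500 mm tall and 169 mm thick, enclosing an outside footprint 3830×2980 mm (x × y), no floor or roof. The front and back walls (−y and +y sides) run the full x-width; the side walls fit between their inner faces. A door opening 921 mm wide and 1984 mm tall is cut through the front wall from the floor up, its −x edge 689 mm from the wall's −x end.


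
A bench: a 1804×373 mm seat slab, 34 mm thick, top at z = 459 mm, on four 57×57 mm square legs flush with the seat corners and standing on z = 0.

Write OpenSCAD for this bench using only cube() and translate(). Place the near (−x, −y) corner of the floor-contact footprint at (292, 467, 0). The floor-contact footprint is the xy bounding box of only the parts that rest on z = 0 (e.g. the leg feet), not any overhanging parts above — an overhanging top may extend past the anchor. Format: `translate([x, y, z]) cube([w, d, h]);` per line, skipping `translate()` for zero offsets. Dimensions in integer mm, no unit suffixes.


translate([292, 467, 425]) cube([1804, 373, 34]);
translate([292, 467, 0]) cube([57, 57, 425]);
translate([292, 783, 0]) cube([57, 57, 425]);
translate([2039, 467, 0]) cube([57, 57, 425]);
translate([2039, 783, 0]) cube([57, 57, 425]);


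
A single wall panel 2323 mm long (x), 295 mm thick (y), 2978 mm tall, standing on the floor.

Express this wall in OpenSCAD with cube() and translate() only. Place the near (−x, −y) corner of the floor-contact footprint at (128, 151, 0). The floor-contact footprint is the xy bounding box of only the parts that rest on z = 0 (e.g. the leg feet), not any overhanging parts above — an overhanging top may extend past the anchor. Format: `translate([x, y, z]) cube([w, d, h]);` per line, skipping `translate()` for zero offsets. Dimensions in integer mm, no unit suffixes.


translate([128, 151, 0]) cube([2323, 295, 2978]);


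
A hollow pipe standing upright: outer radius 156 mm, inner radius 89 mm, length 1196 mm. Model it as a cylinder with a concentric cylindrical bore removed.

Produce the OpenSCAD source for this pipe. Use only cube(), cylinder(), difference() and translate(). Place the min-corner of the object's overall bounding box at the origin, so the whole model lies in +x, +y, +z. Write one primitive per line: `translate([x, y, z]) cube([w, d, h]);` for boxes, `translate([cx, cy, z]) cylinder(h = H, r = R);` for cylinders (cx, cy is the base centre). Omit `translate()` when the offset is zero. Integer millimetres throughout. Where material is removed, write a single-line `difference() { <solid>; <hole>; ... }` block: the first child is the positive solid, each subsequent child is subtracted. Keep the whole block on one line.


difference() { translate([156, 156, 0]) cylinder(h = 1196, r = 156); translate([156, 156, 0]) cylinder(h = 1196, r = 89); }


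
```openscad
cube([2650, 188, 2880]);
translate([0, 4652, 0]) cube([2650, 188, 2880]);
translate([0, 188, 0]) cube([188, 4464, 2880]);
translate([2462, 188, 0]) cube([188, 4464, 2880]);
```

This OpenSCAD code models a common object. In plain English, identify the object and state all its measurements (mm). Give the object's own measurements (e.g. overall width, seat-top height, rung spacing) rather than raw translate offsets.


The wall frame of a small rectangular building: four walls, each 2880 mm tall and 188 mm thick, enclosing a footprint 2650 mm (x) by 4840 mm (y) outside-to-outside, with no floor or roof. The front and back walls (the −y and +y sides) span the full width; the two side walls fit between them.


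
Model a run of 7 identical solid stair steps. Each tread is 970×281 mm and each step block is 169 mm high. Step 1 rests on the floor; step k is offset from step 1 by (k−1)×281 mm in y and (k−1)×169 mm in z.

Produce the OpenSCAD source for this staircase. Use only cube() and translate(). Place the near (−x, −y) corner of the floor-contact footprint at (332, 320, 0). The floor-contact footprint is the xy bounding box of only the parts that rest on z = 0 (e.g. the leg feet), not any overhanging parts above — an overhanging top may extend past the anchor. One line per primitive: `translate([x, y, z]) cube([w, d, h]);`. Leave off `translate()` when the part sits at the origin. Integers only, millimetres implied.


translate([332, 320, 0]) cube([970, 281, 169]);
translate([332, 601, 169]) cube([970, 281, 169]);
translate([332, 882, 338]) cube([970, 281, 169]);
translate([332, 1163, 507]) cube([970, 281, 169]);
translate([332, 1444, 676]) cube([970, 281, 169]);
translate([332, 1725, 845]) cube([970, 281, 169]);
translate([332, 2006, 1014]) cube([970, 281, 169]);


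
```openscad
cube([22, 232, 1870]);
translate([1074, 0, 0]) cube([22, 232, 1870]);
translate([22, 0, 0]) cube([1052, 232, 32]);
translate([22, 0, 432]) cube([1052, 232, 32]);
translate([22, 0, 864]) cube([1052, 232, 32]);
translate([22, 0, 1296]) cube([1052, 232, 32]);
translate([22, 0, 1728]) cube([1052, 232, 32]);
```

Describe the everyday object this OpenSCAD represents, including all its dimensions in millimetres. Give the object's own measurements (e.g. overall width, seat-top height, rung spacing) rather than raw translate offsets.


An open bookshelf. Two side panels, each 22 mm thick, 232 mm deep and 1870 mm tall, stand 1096 mm apart (outside-to-outside). Between them sit 5 shelves, each 32 mm thick and 232 mm deep, spanning the full gap between the sides. The bottom shelf rests on the floor (its underside at z = 0) and the clear gap between one shelf's top and the next shelf's underside is 400 mm.


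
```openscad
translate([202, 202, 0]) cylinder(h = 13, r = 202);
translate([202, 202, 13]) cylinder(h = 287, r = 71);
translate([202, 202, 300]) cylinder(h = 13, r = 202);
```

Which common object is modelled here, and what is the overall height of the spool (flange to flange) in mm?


A spool. The overall height is 313 mm.

Three coaxial cylinders, large–small–large — a spool. Two 13 mm flanges and a 287 mm core give 13 + 287 + 13 = 313 mm.


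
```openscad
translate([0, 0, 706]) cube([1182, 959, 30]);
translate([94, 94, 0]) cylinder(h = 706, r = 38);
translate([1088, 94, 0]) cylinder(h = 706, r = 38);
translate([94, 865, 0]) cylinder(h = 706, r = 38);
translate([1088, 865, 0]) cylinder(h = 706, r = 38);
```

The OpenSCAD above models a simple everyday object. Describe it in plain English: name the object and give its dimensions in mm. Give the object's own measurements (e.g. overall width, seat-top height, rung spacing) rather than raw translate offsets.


A table: top 1182 mm (x) × 959 mm (y), 30 mm thick, upper face at z = 736 mm, on four round legs of 76 mm diameter, each leg's bounding box inset 56 mm from the nearest pair of top edges from z = 0 to the bottom of the top.


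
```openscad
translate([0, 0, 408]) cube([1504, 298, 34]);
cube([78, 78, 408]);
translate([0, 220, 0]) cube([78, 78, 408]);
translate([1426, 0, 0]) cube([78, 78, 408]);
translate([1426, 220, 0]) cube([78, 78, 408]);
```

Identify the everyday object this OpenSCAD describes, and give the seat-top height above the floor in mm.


A bench. The seat-top height is 442 mm.

A long slab on four corner posts — a bench. The slab sits at z = 408 with thickness 34, so the top is 408 + 34 = 442 mm.


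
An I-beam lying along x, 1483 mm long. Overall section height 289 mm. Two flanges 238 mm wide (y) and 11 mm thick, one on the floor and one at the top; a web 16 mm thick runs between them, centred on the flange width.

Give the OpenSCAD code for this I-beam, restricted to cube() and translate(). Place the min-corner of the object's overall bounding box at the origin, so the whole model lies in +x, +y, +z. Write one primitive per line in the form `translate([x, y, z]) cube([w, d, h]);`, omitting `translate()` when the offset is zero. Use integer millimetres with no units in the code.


cube([1483, 238, 11]);
translate([0, 111, 11]) cube([1483, 16, 267]);
translate([0, 0, 278]) cube([1483, 238, 11]);


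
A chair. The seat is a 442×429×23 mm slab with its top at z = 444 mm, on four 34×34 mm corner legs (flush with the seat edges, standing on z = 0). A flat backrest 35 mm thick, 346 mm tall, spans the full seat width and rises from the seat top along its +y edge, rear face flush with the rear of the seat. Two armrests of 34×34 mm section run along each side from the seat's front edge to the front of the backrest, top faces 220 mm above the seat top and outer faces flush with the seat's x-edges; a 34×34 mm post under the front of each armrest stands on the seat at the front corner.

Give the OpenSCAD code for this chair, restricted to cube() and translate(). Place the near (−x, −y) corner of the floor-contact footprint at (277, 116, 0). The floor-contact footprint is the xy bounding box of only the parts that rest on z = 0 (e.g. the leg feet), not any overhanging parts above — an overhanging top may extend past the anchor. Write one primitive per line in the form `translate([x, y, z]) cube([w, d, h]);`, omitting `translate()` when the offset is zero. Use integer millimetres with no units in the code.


// leg_h = 444 - 23 = 421
// arm post h = 220 - 34 = 186
translate([277, 116, 421]) cube([442, 429, 23]);
translate([277, 116, 0]) cube([34, 34, 421]);
translate([685, 116, 0]) cube([34, 34, 421]);
translate([277, 511, 0]) cube([34, 34, 421]);
translate([685, 511, 0]) cube([34, 34, 421]);
translate([277, 510, 444]) cube([442, 35, 346]);
translate([277, 116, 630]) cube([34, 394, 34]);
translate([685, 116, 630]) cube([34, 394, 34]);
translate([277, 116, 444]) cube([34, 34, 186]);
translate([685, 116, 444]) cube([34, 34, 186]);


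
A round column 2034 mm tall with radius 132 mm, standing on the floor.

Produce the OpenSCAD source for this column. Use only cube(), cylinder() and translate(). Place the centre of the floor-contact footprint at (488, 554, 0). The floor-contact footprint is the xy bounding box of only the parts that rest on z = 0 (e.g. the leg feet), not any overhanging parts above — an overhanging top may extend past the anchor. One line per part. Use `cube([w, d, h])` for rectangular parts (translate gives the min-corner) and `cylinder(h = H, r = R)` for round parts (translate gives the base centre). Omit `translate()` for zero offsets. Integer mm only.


translate([488, 554, 0]) cylinder(h = 2034, r = 132);


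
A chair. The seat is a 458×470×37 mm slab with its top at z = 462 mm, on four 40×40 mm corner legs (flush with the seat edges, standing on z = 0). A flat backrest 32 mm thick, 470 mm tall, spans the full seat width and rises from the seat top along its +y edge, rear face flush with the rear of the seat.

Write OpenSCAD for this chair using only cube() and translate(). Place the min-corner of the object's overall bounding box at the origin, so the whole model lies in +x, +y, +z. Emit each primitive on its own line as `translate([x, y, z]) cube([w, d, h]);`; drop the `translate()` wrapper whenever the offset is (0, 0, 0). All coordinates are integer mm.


translate([0, 0, 425]) cube([458, 470, 37]);
cube([40, 40, 425]);
translate([418, 0, 0]) cube([40, 40, 425]);
translate([0, 430, 0]) cube([40, 40, 425]);
translate([418, 430, 0]) cube([40, 40, 425]);
translate([0, 438, 462]) cube([458, 32, 470]);


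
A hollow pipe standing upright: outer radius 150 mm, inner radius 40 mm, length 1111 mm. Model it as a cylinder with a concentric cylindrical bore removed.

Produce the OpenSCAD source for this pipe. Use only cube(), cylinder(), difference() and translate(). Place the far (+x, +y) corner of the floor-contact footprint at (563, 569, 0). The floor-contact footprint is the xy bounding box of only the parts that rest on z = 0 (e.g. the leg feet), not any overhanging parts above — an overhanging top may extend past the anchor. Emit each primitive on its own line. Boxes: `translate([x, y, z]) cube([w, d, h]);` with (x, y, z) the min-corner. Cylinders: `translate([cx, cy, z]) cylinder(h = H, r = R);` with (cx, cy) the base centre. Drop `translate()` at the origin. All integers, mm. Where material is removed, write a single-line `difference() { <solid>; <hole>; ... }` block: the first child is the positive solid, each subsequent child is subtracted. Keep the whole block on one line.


difference() { translate([413, 419, 0]) cylinder(h = 1111, r = 150); translate([413, 419, 0]) cylinder(h = 1111, r = 40); }


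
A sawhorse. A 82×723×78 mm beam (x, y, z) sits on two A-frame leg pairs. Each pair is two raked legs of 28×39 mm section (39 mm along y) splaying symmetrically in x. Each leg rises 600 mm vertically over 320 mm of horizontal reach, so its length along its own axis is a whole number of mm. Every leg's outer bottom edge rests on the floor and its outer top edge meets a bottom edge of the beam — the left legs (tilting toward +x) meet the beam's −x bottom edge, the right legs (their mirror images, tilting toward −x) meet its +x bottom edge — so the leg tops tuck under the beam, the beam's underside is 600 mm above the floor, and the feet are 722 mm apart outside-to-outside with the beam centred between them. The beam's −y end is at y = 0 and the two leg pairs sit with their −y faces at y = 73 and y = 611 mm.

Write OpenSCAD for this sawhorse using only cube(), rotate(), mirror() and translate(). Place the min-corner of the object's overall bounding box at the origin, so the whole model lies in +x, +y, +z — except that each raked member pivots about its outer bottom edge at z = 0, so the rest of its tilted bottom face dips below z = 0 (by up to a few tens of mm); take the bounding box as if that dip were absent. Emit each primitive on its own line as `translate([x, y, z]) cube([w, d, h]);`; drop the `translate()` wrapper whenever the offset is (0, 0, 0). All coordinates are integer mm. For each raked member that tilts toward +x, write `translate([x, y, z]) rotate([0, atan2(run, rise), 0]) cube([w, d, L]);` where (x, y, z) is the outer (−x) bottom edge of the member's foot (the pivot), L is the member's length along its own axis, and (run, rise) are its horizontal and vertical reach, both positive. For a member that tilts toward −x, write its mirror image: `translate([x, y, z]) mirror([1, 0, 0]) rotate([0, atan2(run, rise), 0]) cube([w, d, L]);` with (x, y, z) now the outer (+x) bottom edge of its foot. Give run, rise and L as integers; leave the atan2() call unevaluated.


translate([320, 0, 600]) cube([82, 723, 78]);
translate([0, 73, 0]) rotate([0, atan2(320, 600), 0]) cube([28, 39, 680]);
translate([722, 73, 0]) mirror([1, 0, 0]) rotate([0, atan2(320, 600), 0]) cube([28, 39, 680]);
translate([0, 611, 0]) rotate([0, atan2(320, 600), 0]) cube([28, 39, 680]);
translate([722, 611, 0]) mirror([1, 0, 0]) rotate([0, atan2(320, 600), 0]) cube([28, 39, 680]);


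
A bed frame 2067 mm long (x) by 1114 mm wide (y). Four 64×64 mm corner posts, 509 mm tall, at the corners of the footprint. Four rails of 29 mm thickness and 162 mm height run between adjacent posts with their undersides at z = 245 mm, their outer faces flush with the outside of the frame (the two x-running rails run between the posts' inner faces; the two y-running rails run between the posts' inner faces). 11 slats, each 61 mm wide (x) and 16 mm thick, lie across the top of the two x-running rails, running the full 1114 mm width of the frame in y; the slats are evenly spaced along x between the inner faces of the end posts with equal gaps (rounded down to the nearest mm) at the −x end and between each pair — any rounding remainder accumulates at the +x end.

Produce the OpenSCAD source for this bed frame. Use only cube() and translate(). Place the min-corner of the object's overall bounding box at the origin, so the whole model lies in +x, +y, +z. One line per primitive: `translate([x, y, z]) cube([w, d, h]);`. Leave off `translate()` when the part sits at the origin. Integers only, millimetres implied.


cube([64, 64, 509]);
translate([0, 1050, 0]) cube([64, 64, 509]);
translate([2003, 0, 0]) cube([64, 64, 509]);
translate([2003, 1050, 0]) cube([64, 64, 509]);
translate([64, 0, 245]) cube([1939, 29, 162]);
translate([64, 1085, 245]) cube([1939, 29, 162]);
translate([0, 64, 245]) cube([29, 986, 162]);
translate([2038, 64, 245]) cube([29, 986, 162]);
translate([169, 0, 407]) cube([61, 1114, 16]);
translate([335, 0, 407]) cube([61, 1114, 16]);
translate([501, 0, 407]) cube([61, 1114, 16]);
translate([667, 0, 407]) cube([61, 1114, 16]);
translate([833, 0, 407]) cube([61, 1114, 16]);
translate([999, 0, 407]) cube([61, 1114, 16]);
translate([1165, 0, 407]) cube([61, 1114, 16]);
translate([1331, 0, 407]) cube([61, 1114, 16]);
translate([1497, 0, 407]) cube([61, 1114, 16]);
translate([1663, 0, 407]) cube([61, 1114, 16]);
translate([1829, 0, 407]) cube([61, 1114, 16]);


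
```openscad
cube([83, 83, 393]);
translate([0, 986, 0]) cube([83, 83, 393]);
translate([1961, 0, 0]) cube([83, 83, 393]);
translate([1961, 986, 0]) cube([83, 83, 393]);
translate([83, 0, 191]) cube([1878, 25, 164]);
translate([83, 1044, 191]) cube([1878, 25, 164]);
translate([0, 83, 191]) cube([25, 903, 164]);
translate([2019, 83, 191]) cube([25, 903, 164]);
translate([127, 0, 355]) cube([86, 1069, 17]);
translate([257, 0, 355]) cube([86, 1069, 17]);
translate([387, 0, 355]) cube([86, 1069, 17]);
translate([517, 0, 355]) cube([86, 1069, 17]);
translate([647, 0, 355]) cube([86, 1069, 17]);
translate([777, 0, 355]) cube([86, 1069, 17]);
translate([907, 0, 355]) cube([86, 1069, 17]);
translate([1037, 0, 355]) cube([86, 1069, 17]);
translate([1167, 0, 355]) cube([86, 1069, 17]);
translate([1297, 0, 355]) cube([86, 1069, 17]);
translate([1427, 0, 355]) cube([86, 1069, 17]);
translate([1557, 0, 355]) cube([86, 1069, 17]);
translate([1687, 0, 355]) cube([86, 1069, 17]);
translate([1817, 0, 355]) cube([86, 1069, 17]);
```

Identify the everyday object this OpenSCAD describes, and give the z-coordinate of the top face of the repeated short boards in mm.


A bed frame. The slat-top height is 372 mm.

Four posts, four rails, and a row of slats — a bed frame. Slats sit on the rails at z = 191 + 164 = 355; with slat thickness 17, the top is 372 mm.


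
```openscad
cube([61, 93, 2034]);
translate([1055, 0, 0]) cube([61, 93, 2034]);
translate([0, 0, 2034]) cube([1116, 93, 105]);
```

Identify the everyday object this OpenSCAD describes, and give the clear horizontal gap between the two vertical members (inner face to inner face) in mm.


A door frame. The clear opening width is 994 mm.

Two 2034 mm tall posts with a header on top — a door frame. The left jamb is 61 mm wide at x = 0; the right jamb starts at x = 1055. The clear opening is 1055 − 61 = 994 mm.


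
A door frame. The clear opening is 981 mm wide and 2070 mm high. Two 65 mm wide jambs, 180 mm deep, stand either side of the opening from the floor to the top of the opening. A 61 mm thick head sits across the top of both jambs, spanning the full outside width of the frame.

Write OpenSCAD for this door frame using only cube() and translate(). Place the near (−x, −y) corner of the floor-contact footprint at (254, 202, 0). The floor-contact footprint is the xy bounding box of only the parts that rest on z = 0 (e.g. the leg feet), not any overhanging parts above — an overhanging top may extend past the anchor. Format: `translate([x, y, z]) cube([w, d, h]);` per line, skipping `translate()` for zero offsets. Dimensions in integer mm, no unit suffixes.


translate([254, 202, 0]) cube([65, 180, 2070]);
translate([1300, 202, 0]) cube([65, 180, 2070]);
translate([254, 202, 2070]) cube([1111, 180, 61]);


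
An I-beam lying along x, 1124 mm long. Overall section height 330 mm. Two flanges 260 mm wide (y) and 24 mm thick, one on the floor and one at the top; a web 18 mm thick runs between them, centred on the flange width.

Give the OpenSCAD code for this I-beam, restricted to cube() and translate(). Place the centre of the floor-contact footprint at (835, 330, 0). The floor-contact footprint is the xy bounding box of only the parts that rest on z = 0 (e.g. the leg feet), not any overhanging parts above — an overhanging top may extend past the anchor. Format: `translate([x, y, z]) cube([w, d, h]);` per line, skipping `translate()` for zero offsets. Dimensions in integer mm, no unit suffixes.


translate([273, 200, 0]) cube([1124, 260, 24]);
translate([273, 321, 24]) cube([1124, 18, 282]);
translate([273, 200, 306]) cube([1124, 260, 24]);


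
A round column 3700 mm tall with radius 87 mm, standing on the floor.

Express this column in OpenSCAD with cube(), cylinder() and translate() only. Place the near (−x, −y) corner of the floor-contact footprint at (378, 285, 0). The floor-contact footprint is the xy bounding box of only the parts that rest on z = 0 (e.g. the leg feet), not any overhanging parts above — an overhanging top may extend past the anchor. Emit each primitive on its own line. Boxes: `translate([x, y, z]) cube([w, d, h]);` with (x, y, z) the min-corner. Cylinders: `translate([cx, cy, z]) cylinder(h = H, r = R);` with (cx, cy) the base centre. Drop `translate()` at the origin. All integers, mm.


translate([465, 372, 0]) cylinder(h = 3700, r = 87);


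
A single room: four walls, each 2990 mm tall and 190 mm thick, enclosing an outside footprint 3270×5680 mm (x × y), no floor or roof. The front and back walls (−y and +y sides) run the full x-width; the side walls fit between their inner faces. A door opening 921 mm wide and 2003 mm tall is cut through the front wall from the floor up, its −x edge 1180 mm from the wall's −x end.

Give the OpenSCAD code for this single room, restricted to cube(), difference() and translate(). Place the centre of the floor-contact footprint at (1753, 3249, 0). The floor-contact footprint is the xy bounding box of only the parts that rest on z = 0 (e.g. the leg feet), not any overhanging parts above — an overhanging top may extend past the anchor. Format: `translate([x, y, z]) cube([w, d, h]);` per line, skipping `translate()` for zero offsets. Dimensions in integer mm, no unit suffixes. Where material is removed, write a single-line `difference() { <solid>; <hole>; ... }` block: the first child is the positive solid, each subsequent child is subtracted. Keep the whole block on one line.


difference() { translate([118, 409, 0]) cube([3270, 190, 2990]); translate([1298, 409, 0]) cube([921, 190, 2003]); }
translate([118, 5899, 0]) cube([3270, 190, 2990]);
translate([118, 599, 0]) cube([190, 5300, 2990]);
translate([3198, 599, 0]) cube([190, 5300, 2990]);
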